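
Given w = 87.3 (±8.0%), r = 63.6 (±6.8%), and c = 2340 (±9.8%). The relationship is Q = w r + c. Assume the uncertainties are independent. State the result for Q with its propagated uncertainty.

7890 ± 626

Let p = w·r = 5550. δp/p = √((1·δw/w)² + (1·δr/r)²) = √(0.00640 + 0.00462) = 0.105, so δp = 583.
Q = p + c: δQ = √(δp² + δc²) = √(3.4e+05 + 52600) = 626
Q = 7890.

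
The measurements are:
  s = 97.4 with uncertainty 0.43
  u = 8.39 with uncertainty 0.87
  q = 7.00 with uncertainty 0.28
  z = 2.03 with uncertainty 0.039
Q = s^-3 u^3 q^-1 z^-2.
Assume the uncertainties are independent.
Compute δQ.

7.01e-06

Relative error in a monomial: (δQ/Q)² = Σ (nᵢ · δxᵢ/xᵢ)².
  (-3·δs/s)² = (-3×0.00441)² = 0.000175;  (3·δu/u)² = (3×0.104)² = 0.0968;  (-1·δq/q)² = (-1×0.0400)² = 0.00160;  (-2·δz/z)² = (-2×0.0192)² = 0.00148
δQ/Q = √(0.100) = 0.316
Q = 2.22e-05, so δQ = 0.316 × 2.22e-05 = 7.01e-06.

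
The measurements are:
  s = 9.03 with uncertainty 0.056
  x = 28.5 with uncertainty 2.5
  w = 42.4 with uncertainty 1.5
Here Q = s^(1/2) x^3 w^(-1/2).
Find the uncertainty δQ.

Q is a product of powers, so relative uncertainties combine in quadrature:
  (½·δs/s)² = (0.5×0.00620)² = 9.61e-06;  (3·δx/x)² = (3×0.0877)² = 0.0693;  (−½·δw/w)² = (-0.5×0.0354)² = 0.000313
δQ/Q = √(0.0696) = 0.264
Q = 10700, so δQ = 0.264 × 10700 = 2820.

2820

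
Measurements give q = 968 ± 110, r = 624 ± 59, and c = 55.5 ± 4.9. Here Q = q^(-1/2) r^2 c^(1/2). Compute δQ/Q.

0.202

Relative error in a monomial: (δQ/Q)² = Σ (nᵢ · δxᵢ/xᵢ)².
  (−½·δq/q)² = (-0.5×0.114)² = 0.00323;  (2·δr/r)² = (2×0.0946)² = 0.0358;  (½·δc/c)² = (0.5×0.0883)² = 0.00195
δQ/Q = √(0.0409) = 0.202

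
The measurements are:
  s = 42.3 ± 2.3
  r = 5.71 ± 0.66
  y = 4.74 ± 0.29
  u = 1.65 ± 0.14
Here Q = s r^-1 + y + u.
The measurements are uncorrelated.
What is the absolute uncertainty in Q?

1.000

Let p = s·r^-1 = 7.41. δp/p = √((1·δs/s)² + (-1·δr/r)²) = √(0.00296 + 0.0134) = 0.128, so δp = 0.946.
Q = p + y + u: δQ = √(δp² + δy² + δu²) = √(0.895 + 0.0841 + 0.0196) = 1.000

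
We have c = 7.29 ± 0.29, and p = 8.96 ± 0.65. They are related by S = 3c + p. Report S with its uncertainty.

30.8 ± 1.09

For a sum/difference, combine absolute errors in quadrature:
  (3·δc)² = 0.757;  (δp)² = 0.423
δS = √(1.18) = 1.09
S = 30.8.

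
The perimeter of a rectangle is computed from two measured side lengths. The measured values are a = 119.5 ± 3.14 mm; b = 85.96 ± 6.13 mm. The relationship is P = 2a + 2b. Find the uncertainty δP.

13.8 mm

Absolute uncertainties add in quadrature for a linear combination:
  (2·δa)² = 39.4;  (2·δb)² = 150
δP = √(190) = 13.8 mm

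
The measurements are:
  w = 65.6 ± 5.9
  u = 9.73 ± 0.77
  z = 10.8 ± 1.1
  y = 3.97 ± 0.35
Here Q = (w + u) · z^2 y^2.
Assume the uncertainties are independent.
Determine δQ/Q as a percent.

28.1%

Let h = w + u = 75.3. δh = √(δw² + δu²) = √(34.8 + 0.593) = 5.95, so δh/h = 0.0790.
Q is then a monomial in h, z, y:
δQ/Q = √((δh/h)² + (2·δz/z)² + (2·δy/y)²) = √(0.00624 + 0.0415 + 0.0311) = 0.281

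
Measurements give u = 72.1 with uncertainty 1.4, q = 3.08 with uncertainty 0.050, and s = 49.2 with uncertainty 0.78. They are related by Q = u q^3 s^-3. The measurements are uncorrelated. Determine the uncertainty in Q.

0.00125

Q is a product of powers, so relative uncertainties combine in quadrature:
  (1·δu/u)² = (1×0.0194)² = 0.000377;  (3·δq/q)² = (3×0.0162)² = 0.00237;  (-3·δs/s)² = (-3×0.0159)² = 0.00226
δQ/Q = √(0.00501) = 0.0708
Q = 0.0177, so δQ = 0.0708 × 0.0177 = 0.00125.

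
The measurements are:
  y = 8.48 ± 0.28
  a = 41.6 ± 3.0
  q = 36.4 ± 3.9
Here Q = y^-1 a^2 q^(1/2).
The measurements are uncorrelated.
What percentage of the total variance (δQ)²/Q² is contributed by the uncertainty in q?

(δQ/Q)² = (-1·δy/y)² + (2·δa/a)² + (½·δq/q)²
  y term: (-1×0.0330)² = 0.00109
  a term: (2×0.0721)² = 0.0208
  q term: (0.5×0.107)² = 0.00287
Total = 0.0248. Share from q = 0.00287/0.0248 = 0.116.

11.6%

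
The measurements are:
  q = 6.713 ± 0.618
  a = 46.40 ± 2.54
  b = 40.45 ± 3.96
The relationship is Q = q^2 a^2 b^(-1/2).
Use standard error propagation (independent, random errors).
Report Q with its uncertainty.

Each factor contributes (exponent × relative error)² to (δQ/Q)²:
  (2·δq/q)² = (2×0.0921)² = 0.0339;  (2·δa/a)² = (2×0.0547)² = 0.0120;  (−½·δb/b)² = (-0.5×0.0979)² = 0.00240
δQ/Q = √(0.0483) = 0.220
Q = 15250, so δQ = 0.220 × 15250 = 3350.

15250 ± 3350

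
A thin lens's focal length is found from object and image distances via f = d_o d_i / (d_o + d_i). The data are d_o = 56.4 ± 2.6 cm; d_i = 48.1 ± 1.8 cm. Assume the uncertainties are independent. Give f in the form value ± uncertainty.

∂f/∂d_o = (d_i/(d_o+d_i))² = 0.212;  ∂f/∂d_i = (d_o/(d_o+d_i))² = 0.291
δf = √((∂f/∂d_o · δd_o)² + (∂f/∂d_i · δd_i)²) = √(0.303 + 0.275) = 0.760 cm
f = 26.0 cm.

26.0 ± 0.760 cm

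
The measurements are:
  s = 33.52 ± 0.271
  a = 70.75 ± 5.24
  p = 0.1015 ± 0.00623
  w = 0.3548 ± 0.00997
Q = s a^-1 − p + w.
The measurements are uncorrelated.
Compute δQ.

Let h = s·a^-1 = 0.4738. δh/h = √((1·δs/s)² + (-1·δa/a)²) = √(6.54e-05 + 0.00549) = 0.0745, so δh = 0.0353.
Q = h − p + w: δQ = √(δh² + δp² + δw²) = √(0.00125 + 3.88e-05 + 9.94e-05) = 0.0372

0.0372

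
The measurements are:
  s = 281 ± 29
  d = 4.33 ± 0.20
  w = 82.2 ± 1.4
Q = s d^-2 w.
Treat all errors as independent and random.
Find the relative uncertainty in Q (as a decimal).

0.140

Each factor contributes (exponent × relative error)² to (δQ/Q)²:
  (1·δs/s)² = (1×0.103)² = 0.0107;  (-2·δd/d)² = (-2×0.0462)² = 0.00853;  (1·δw/w)² = (1×0.0170)² = 0.000290
δQ/Q = √(0.0195) = 0.140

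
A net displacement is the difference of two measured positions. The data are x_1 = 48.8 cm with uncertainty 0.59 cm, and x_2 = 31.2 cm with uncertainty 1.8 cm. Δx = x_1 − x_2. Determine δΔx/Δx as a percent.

10.8%

Δx is a linear combination, so absolute uncertainties add in quadrature:
  (δx_1)² = 0.348;  (δx_2)² = 3.24
δΔx = √(3.59) = 1.89 cm
Δx = 17.6 cm, so δΔx/Δx = 1.89/17.6 = 0.108.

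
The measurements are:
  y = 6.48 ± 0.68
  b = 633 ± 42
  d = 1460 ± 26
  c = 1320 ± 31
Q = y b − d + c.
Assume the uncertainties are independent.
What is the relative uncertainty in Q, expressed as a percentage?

12.9%

Let p = y·b = 4100. δp/p = √((1·δy/y)² + (1·δb/b)²) = √(0.0110 + 0.00440) = 0.124, so δp = 509.
Q = p − d + c: δQ = √(δp² + δd² + δc²) = √(2.59e+05 + 676 + 961) = 511
Q = 3960, so δQ/Q = 511/3960 = 0.129.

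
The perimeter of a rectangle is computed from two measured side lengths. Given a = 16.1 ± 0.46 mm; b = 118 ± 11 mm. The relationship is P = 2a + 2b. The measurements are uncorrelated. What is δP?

22.0 mm

Each term contributes (cᵢ δxᵢ)² to (δP)²:
  (2·δa)² = 0.846;  (2·δb)² = 484
δP = √(485) = 22.0 mm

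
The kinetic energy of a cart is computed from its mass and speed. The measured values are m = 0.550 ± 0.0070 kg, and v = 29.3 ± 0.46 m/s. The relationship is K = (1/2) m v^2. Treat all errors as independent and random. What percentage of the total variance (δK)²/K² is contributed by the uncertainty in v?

(δK/K)² = (1·δm/m)² + (2·δv/v)²
  m term: (1×0.0127)² = 0.000162
  v term: (2×0.0157)² = 0.000986
Total = 0.00115. Share from v = 0.000986/0.00115 = 0.859.

85.9%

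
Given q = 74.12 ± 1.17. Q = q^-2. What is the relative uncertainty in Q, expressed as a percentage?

3.16%

Since Q is a product/quotient, work with relative uncertainties:
  (-2·δq/q)² = (-2×0.0158)² = 0.000997
δQ/Q = √(0.000997) = 0.0316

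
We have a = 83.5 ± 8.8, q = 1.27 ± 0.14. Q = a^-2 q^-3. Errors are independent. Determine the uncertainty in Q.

2.75e-05

Products/powers → add relative errors in quadrature, weighted by exponent:
  (-2·δa/a)² = (-2×0.105)² = 0.0444;  (-3·δq/q)² = (-3×0.110)² = 0.109
δQ/Q = √(0.154) = 0.392
Q = 7e-05, so δQ = 0.392 × 7e-05 = 2.75e-05.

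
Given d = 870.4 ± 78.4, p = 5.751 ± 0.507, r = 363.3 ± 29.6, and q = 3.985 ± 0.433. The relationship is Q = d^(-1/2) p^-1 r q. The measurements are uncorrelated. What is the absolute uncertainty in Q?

Q is a product of powers, so relative uncertainties combine in quadrature:
  (−½·δd/d)² = (-0.5×0.0901)² = 0.00203;  (-1·δp/p)² = (-1×0.0882)² = 0.00777;  (1·δr/r)² = (1×0.0815)² = 0.00664;  (1·δq/q)² = (1×0.109)² = 0.0118
δQ/Q = √(0.0282) = 0.168
Q = 8.533, so δQ = 0.168 × 8.533 = 1.43.

1.43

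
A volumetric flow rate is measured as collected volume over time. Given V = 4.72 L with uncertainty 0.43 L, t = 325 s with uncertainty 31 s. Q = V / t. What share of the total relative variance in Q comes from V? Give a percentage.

47.7%

(δQ/Q)² = (1·δV/V)² + (-1·δt/t)²
  V term: (1×0.0911)² = 0.00830
  t term: (-1×0.0954)² = 0.00910
Total = 0.0174. Share from V = 0.00830/0.0174 = 0.477.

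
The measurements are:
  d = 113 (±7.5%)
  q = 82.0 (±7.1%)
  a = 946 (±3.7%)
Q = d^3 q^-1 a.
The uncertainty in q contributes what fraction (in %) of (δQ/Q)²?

(δQ/Q)² = (3·δd/d)² + (-1·δq/q)² + (1·δa/a)²
  d term: (3×0.0750)² = 0.0506
  q term: (-1×0.0710)² = 0.00504
  a term: (1×0.0370)² = 0.00137
Total = 0.0570. Share from q = 0.00504/0.0570 = 0.0884.

8.84%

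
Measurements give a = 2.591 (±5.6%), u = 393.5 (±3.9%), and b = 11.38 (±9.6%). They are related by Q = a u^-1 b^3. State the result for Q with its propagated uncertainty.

9.704 ± 2.87

For a monomial Q ∝ a, u^-1, b^3, fractional errors add in quadrature:
  (1·δa/a)² = (1×0.0560)² = 0.00314;  (-1·δu/u)² = (-1×0.0390)² = 0.00152;  (3·δb/b)² = (3×0.0960)² = 0.0829
δQ/Q = √(0.0876) = 0.296
Q = 9.704, so δQ = 0.296 × 9.704 = 2.87.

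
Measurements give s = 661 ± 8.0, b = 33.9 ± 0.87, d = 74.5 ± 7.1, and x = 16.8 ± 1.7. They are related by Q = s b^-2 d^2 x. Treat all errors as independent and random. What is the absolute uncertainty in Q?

Relative error in a monomial: (δQ/Q)² = Σ (nᵢ · δxᵢ/xᵢ)².
  (1·δs/s)² = (1×0.0121)² = 0.000146;  (-2·δb/b)² = (-2×0.0257)² = 0.00263;  (2·δd/d)² = (2×0.0953)² = 0.0363;  (1·δx/x)² = (1×0.101)² = 0.0102
δQ/Q = √(0.0494) = 0.222
Q = 53600, so δQ = 0.222 × 53600 = 11900.

11900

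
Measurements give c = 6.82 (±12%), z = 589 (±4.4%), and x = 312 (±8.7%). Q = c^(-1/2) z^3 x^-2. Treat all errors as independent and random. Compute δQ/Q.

0.226

Each factor contributes (exponent × relative error)² to (δQ/Q)²:
  (−½·δc/c)² = (-0.5×0.120)² = 0.00360;  (3·δz/z)² = (3×0.0440)² = 0.0174;  (-2·δx/x)² = (-2×0.0870)² = 0.0303
δQ/Q = √(0.0513) = 0.226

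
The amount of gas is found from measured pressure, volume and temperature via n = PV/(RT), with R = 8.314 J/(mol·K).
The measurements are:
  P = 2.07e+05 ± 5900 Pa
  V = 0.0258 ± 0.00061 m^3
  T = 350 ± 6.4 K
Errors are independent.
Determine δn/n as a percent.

4.13%

n is a product of powers, so relative uncertainties combine in quadrature:
  (1·δP/P)² = (1×0.0285)² = 0.000812;  (1·δV/V)² = (1×0.0236)² = 0.000559;  (-1·δT/T)² = (-1×0.0183)² = 0.000334
δn/n = √(0.00171) = 0.0413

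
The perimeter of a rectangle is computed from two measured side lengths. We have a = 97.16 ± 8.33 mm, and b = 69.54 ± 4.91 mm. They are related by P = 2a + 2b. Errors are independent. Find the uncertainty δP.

19.3 mm

For a sum/difference, combine absolute errors in quadrature:
  (2·δa)² = 278;  (2·δb)² = 96.4
δP = √(374) = 19.3 mm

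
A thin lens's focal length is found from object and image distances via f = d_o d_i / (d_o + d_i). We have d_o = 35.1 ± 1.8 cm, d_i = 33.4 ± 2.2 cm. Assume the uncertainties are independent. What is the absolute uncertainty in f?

0.719 cm

∂f/∂d_o = (d_i/(d_o+d_i))² = 0.238;  ∂f/∂d_i = (d_o/(d_o+d_i))² = 0.263
δf = √((∂f/∂d_o · δd_o)² + (∂f/∂d_i · δd_i)²) = √(0.183 + 0.334) = 0.719 cm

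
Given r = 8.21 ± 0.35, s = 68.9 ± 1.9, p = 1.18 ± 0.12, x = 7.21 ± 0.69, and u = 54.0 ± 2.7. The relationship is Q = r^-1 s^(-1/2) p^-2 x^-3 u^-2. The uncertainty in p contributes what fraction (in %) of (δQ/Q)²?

(δQ/Q)² = (-1·δr/r)² + (−½·δs/s)² + (-2·δp/p)² + (-3·δx/x)² + (-2·δu/u)²
  r term: (-1×0.0426)² = 0.00182
  s term: (-0.5×0.0276)² = 0.000190
  p term: (-2×0.102)² = 0.0414
  x term: (-3×0.0957)² = 0.0824
  u term: (-2×0.0500)² = 0.0100
Total = 0.136. Share from p = 0.0414/0.136 = 0.305.

30.5%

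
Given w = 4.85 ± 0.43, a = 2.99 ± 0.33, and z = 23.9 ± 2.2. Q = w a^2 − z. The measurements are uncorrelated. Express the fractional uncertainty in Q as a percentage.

54.2%

Let p = w·a^2 = 43.4. δp/p = √((1·δw/w)² + (2·δa/a)²) = √(0.00786 + 0.0487) = 0.238, so δp = 10.3.
Q = p − z: δQ = √(δp² + δz²) = √(106 + 4.84) = 10.5
Q = 19.5, so δQ/Q = 10.5/19.5 = 0.542.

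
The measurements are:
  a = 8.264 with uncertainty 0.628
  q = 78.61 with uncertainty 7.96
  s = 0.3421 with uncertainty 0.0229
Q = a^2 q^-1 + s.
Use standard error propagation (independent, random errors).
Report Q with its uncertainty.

Let p = a^2·q^-1 = 0.8688. δp/p = √((2·δa/a)² + (-1·δq/q)²) = √(0.0231 + 0.0103) = 0.183, so δp = 0.159.
Q = p + s: δQ = √(δp² + δs²) = √(0.0252 + 0.000524) = 0.160
Q = 1.211.

1.211 ± 0.160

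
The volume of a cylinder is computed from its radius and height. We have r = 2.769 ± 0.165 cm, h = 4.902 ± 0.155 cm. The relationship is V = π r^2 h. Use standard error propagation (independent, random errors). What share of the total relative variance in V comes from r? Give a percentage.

(δV/V)² = (2·δr/r)² + (1·δh/h)²
  r term: (2×0.0596)² = 0.0142
  h term: (1×0.0316)² = 0.001000
Total = 0.0152. Share from r = 0.0142/0.0152 = 0.934.

93.4%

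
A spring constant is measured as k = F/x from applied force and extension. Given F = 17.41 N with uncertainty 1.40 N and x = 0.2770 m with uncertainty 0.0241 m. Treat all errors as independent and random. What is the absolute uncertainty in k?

Each factor contributes (exponent × relative error)² to (δk/k)²:
  (1·δF/F)² = (1×0.0804)² = 0.00647;  (-1·δx/x)² = (-1×0.0870)² = 0.00757
δk/k = √(0.0140) = 0.118
k = 62.85 N/m, so δk = 0.118 × 62.85 = 7.45 N/m.

7.45 N/m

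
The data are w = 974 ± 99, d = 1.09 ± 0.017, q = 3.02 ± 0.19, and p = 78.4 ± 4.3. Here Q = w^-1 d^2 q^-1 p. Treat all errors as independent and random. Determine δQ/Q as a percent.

For a monomial Q ∝ w^-1, d^2, q^-1, p, fractional errors add in quadrature:
  (-1·δw/w)² = (-1×0.102)² = 0.0103;  (2·δd/d)² = (2×0.0156)² = 0.000973;  (-1·δq/q)² = (-1×0.0629)² = 0.00396;  (1·δp/p)² = (1×0.0548)² = 0.00301
δQ/Q = √(0.0183) = 0.135

13.5%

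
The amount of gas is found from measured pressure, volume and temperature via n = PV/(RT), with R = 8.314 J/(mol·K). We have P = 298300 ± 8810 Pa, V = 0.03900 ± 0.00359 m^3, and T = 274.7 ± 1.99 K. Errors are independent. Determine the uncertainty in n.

n is a product of powers, so relative uncertainties combine in quadrature:
  (1·δP/P)² = (1×0.0295)² = 0.000872;  (1·δV/V)² = (1×0.0921)² = 0.00847;  (-1·δT/T)² = (-1×0.00724)² = 5.25e-05
δn/n = √(0.00940) = 0.0969
n = 5.094 mol, so δn = 0.0969 × 5.094 = 0.494 mol.

0.494 mol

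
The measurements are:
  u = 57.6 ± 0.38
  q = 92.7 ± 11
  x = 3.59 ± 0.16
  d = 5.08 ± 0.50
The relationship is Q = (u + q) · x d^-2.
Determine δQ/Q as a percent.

Let w = u + q = 150. δw = √(δu² + δq²) = √(0.144 + 121) = 11.0, so δw/w = 0.0732.
Q is then a monomial in w, x, d:
δQ/Q = √((δw/w)² + (1·δx/x)² + (-2·δd/d)²) = √(0.00536 + 0.00199 + 0.0388) = 0.215

21.5%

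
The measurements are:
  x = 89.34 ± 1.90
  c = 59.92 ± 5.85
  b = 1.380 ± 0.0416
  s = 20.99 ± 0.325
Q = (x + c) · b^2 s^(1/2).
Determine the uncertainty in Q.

Let u = x + c = 149.3. δu = √(δx² + δc²) = √(3.61 + 34.2) = 6.15, so δu/u = 0.0412.
Q is then a monomial in u, b, s:
δQ/Q = √((δu/u)² + (2·δb/b)² + (½·δs/s)²) = √(0.00170 + 0.00363 + 5.99e-05) = 0.0734
Q = 1302, so δQ = 0.0734 × 1302 = 95.6.

95.6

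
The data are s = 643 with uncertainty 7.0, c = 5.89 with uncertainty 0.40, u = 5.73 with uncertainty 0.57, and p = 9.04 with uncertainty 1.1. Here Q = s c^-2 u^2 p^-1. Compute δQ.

Each factor contributes (exponent × relative error)² to (δQ/Q)²:
  (1·δs/s)² = (1×0.0109)² = 0.000119;  (-2·δc/c)² = (-2×0.0679)² = 0.0184;  (2·δu/u)² = (2×0.0995)² = 0.0396;  (-1·δp/p)² = (-1×0.122)² = 0.0148
δQ/Q = √(0.0730) = 0.270
Q = 67.3, so δQ = 0.270 × 67.3 = 18.2.

18.2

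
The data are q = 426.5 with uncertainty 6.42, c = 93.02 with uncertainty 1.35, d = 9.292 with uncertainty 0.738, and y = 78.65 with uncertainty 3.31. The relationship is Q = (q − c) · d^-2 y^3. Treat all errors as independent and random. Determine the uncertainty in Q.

3.83e+05

Let u = q − c = 333.5. δu = √(δq² + δc²) = √(41.2 + 1.82) = 6.56, so δu/u = 0.0197.
Q is then a monomial in u, d, y:
δQ/Q = √((δu/u)² + (-2·δd/d)² + (3·δy/y)²) = √(0.000387 + 0.0252 + 0.0159) = 0.204
Q = 1.879e+06, so δQ = 0.204 × 1.879e+06 = 3.83e+05.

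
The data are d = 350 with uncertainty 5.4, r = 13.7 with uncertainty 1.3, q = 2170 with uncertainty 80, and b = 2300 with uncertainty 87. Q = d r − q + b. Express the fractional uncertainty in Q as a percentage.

9.66%

Let p = d·r = 4800. δp/p = √((1·δd/d)² + (1·δr/r)²) = √(0.000238 + 0.00900) = 0.0961, so δp = 461.
Q = p − q + b: δQ = √(δp² + δq² + δb²) = √(2.12e+05 + 6400 + 7570) = 476
Q = 4920, so δQ/Q = 476/4920 = 0.0966.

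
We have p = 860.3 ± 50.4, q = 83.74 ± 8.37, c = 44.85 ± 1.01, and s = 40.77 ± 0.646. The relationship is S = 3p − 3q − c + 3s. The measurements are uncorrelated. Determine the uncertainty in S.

153

Each term contributes (cᵢ δxᵢ)² to (δS)²:
  (3·δp)² = 22900;  (3·δq)² = 631;  (δc)² = 1.02;  (3·δs)² = 3.76
δS = √(23500) = 153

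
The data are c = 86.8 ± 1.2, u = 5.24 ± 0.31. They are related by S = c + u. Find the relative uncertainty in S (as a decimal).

0.0135

Absolute uncertainties add in quadrature for a linear combination:
  (δc)² = 1.44;  (δu)² = 0.0961
δS = √(1.54) = 1.24
S = 92.0, so δS/S = 1.24/92.0 = 0.0135.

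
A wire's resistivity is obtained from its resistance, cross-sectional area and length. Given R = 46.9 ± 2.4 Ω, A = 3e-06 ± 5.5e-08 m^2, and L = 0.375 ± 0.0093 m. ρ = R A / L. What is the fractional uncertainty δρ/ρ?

Relative error in a monomial: (δρ/ρ)² = Σ (nᵢ · δxᵢ/xᵢ)².
  (1·δR/R)² = (1×0.0512)² = 0.00262;  (1·δA/A)² = (1×0.0183)² = 0.000336;  (-1·δL/L)² = (-1×0.0248)² = 0.000615
δρ/ρ = √(0.00357) = 0.0597

0.0597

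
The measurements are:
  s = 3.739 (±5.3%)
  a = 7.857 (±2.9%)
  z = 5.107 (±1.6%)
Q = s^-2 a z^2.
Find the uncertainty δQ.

1.68

Q is a product of powers, so relative uncertainties combine in quadrature:
  (-2·δs/s)² = (-2×0.0530)² = 0.0112;  (1·δa/a)² = (1×0.0290)² = 0.000841;  (2·δz/z)² = (2×0.0160)² = 0.00102
δQ/Q = √(0.0131) = 0.114
Q = 14.66, so δQ = 0.114 × 14.66 = 1.68.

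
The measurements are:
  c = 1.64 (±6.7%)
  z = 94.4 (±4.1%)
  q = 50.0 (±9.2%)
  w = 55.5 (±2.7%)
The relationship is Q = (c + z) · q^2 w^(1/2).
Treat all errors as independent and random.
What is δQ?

3.38e+05

Let u = c + z = 96.0. δu = √(δc² + δz²) = √(0.0121 + 15.0) = 3.87, so δu/u = 0.0403.
Q is then a monomial in u, q, w:
δQ/Q = √((δu/u)² + (2·δq/q)² + (½·δw/w)²) = √(0.00163 + 0.0339 + 0.000182) = 0.189
Q = 1.79e+06, so δQ = 0.189 × 1.79e+06 = 3.38e+05.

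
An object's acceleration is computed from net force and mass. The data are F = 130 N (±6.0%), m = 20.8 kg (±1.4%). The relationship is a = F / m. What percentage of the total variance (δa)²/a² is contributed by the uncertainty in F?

94.8%

(δa/a)² = (1·δF/F)² + (-1·δm/m)²
  F term: (1×0.0600)² = 0.00360
  m term: (-1×0.0140)² = 0.000196
Total = 0.00380. Share from F = 0.00360/0.00380 = 0.948.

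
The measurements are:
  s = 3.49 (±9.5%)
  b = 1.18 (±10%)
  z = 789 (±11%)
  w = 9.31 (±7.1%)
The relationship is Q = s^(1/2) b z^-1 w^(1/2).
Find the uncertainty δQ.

Q is a product of powers, so relative uncertainties combine in quadrature:
  (½·δs/s)² = (0.5×0.0950)² = 0.00226;  (1·δb/b)² = (1×0.100)² = 0.0100;  (-1·δz/z)² = (-1×0.110)² = 0.0121;  (½·δw/w)² = (0.5×0.0710)² = 0.00126
δQ/Q = √(0.0256) = 0.160
Q = 0.00852, so δQ = 0.160 × 0.00852 = 0.00136.

0.00136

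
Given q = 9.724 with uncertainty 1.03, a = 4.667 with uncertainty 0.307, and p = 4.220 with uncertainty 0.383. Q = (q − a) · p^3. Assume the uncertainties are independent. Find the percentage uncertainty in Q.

34.5%

Let u = q − a = 5.057. δu = √(δq² + δa²) = √(1.06 + 0.0942) = 1.07, so δu/u = 0.213.
Q is then a monomial in u, p:
δQ/Q = √((δu/u)² + (3·δp/p)²) = √(0.0452 + 0.0741) = 0.345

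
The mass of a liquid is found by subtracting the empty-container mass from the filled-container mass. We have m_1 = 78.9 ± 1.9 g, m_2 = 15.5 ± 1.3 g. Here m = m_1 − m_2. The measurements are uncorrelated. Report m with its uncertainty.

Sums and differences: (δm)² = Σ (cᵢ δxᵢ)².
  (δm_1)² = 3.61;  (δm_2)² = 1.69
δm = √(5.30) = 2.30 g
m = 63.4 g.

63.4 ± 2.30 g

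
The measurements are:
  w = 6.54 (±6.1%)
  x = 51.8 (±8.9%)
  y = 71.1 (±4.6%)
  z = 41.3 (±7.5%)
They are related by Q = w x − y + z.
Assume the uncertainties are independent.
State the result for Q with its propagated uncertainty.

Let p = w·x = 339. δp/p = √((1·δw/w)² + (1·δx/x)²) = √(0.00372 + 0.00792) = 0.108, so δp = 36.6.
Q = p − y + z: δQ = √(δp² + δy² + δz²) = √(1340 + 10.7 + 9.59) = 36.8
Q = 309.

309 ± 36.8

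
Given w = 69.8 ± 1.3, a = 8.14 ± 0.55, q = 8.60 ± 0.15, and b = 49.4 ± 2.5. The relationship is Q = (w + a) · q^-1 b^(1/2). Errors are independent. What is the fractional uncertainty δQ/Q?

Let u = w + a = 77.9. δu = √(δw² + δa²) = √(1.69 + 0.303) = 1.41, so δu/u = 0.0181.
Q is then a monomial in u, q, b:
δQ/Q = √((δu/u)² + (-1·δq/q)² + (½·δb/b)²) = √(0.000328 + 0.000304 + 0.000640) = 0.0357

0.0357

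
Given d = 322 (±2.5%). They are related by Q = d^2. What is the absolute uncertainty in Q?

Q ∝ d^2, so δQ/Q = |2| · δd/d = 2 × 0.0250 = 0.0500.
Q = 1.04e+05, so δQ = 0.0500 × 1.04e+05 = 5180.

5180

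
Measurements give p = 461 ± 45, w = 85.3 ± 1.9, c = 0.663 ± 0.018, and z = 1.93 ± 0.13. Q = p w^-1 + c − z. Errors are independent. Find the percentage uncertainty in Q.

Let h = p·w^-1 = 5.40. δh/h = √((1·δp/p)² + (-1·δw/w)²) = √(0.00953 + 0.000496) = 0.100, so δh = 0.541.
Q = h + c − z: δQ = √(δh² + δc² + δz²) = √(0.293 + 0.000324 + 0.0169) = 0.557
Q = 4.14, so δQ/Q = 0.557/4.14 = 0.135.

13.5%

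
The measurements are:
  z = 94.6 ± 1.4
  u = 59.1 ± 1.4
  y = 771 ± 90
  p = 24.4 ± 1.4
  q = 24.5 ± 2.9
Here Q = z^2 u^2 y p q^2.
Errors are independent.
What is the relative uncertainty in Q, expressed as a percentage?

27.6%

For a monomial Q ∝ z^2, u^2, y, p, q^2, fractional errors add in quadrature:
  (2·δz/z)² = (2×0.0148)² = 0.000876;  (2·δu/u)² = (2×0.0237)² = 0.00224;  (1·δy/y)² = (1×0.117)² = 0.0136;  (1·δp/p)² = (1×0.0574)² = 0.00329;  (2·δq/q)² = (2×0.118)² = 0.0560
δQ/Q = √(0.0761) = 0.276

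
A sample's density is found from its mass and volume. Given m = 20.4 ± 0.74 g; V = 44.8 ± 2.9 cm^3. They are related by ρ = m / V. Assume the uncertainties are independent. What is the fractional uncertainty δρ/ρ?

Relative error in a monomial: (δρ/ρ)² = Σ (nᵢ · δxᵢ/xᵢ)².
  (1·δm/m)² = (1×0.0363)² = 0.00132;  (-1·δV/V)² = (-1×0.0647)² = 0.00419
δρ/ρ = √(0.00551) = 0.0742

0.0742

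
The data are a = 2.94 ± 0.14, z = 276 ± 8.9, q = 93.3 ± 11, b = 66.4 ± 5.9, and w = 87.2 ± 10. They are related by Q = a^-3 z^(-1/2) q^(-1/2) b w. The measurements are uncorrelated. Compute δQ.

0.302

Since Q is a product/quotient, work with relative uncertainties:
  (-3·δa/a)² = (-3×0.0476)² = 0.0204;  (−½·δz/z)² = (-0.5×0.0322)² = 0.000260;  (−½·δq/q)² = (-0.5×0.118)² = 0.00348;  (1·δb/b)² = (1×0.0889)² = 0.00790;  (1·δw/w)² = (1×0.115)² = 0.0132
δQ/Q = √(0.0452) = 0.213
Q = 1.42, so δQ = 0.213 × 1.42 = 0.302.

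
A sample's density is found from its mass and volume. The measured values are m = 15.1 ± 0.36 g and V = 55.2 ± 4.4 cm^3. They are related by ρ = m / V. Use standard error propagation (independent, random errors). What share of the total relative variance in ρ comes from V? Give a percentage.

(δρ/ρ)² = (1·δm/m)² + (-1·δV/V)²
  m term: (1×0.0238)² = 0.000568
  V term: (-1×0.0797)² = 0.00635
Total = 0.00692. Share from V = 0.00635/0.00692 = 0.918.

91.8%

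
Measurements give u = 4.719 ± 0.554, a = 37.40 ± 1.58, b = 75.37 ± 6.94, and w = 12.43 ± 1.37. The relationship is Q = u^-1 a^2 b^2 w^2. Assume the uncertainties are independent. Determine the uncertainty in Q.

8.37e+07

Products/powers → add relative errors in quadrature, weighted by exponent:
  (-1·δu/u)² = (-1×0.117)² = 0.0138;  (2·δa/a)² = (2×0.0422)² = 0.00714;  (2·δb/b)² = (2×0.0921)² = 0.0339;  (2·δw/w)² = (2×0.110)² = 0.0486
δQ/Q = √(0.103) = 0.322
Q = 2.602e+08, so δQ = 0.322 × 2.602e+08 = 8.37e+07.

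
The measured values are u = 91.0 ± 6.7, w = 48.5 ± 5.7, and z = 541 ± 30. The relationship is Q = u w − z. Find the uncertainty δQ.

613

Let p = u·w = 4410. δp/p = √((1·δu/u)² + (1·δw/w)²) = √(0.00542 + 0.0138) = 0.139, so δp = 612.
Q = p − z: δQ = √(δp² + δz²) = √(3.75e+05 + 900) = 613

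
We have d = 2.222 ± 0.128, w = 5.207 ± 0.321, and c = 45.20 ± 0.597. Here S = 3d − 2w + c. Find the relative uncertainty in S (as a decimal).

Sums and differences: (δS)² = Σ (cᵢ δxᵢ)².
  (3·δd)² = 0.147;  (2·δw)² = 0.412;  (δc)² = 0.356
δS = √(0.916) = 0.957
S = 41.45, so δS/S = 0.957/41.45 = 0.0231.

0.0231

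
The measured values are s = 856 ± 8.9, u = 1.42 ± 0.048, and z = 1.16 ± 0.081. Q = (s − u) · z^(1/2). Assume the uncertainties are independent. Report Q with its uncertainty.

Let w = s − u = 855. δw = √(δs² + δu²) = √(79.2 + 0.00230) = 8.90, so δw/w = 0.0104.
Q is then a monomial in w, z:
δQ/Q = √((δw/w)² + (½·δz/z)²) = √(0.000108 + 0.00122) = 0.0364
Q = 920, so δQ = 0.0364 × 920 = 33.5.

920 ± 33.5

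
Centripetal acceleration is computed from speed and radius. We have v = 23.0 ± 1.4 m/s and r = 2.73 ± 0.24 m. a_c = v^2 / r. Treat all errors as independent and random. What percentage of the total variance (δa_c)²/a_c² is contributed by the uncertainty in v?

(δa_c/a_c)² = (2·δv/v)² + (-1·δr/r)²
  v term: (2×0.0609)² = 0.0148
  r term: (-1×0.0879)² = 0.00773
Total = 0.0225. Share from v = 0.0148/0.0225 = 0.657.

65.7%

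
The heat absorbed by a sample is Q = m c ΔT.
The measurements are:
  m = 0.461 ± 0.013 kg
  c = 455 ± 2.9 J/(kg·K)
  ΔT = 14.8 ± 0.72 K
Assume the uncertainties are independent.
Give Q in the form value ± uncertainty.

Products/powers → add relative errors in quadrature, weighted by exponent:
  (1·δm/m)² = (1×0.0282)² = 0.000795;  (1·δc/c)² = (1×0.00637)² = 4.06e-05;  (1·δΔT/ΔT)² = (1×0.0486)² = 0.00237
δQ/Q = √(0.00320) = 0.0566
Q = 3100 J, so δQ = 0.0566 × 3100 = 176 J.

3100 ± 176 J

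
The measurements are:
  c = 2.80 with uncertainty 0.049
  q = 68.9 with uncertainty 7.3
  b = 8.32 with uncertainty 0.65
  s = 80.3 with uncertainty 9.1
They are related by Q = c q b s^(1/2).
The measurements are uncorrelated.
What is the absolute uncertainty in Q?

2080

Each factor contributes (exponent × relative error)² to (δQ/Q)²:
  (1·δc/c)² = (1×0.0175)² = 0.000306;  (1·δq/q)² = (1×0.106)² = 0.0112;  (1·δb/b)² = (1×0.0781)² = 0.00610;  (½·δs/s)² = (0.5×0.113)² = 0.00321
δQ/Q = √(0.0208) = 0.144
Q = 14400, so δQ = 0.144 × 14400 = 2080.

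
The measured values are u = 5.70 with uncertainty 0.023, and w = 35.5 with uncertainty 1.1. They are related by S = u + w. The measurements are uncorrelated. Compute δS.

For a sum/difference, combine absolute errors in quadrature:
  (δu)² = 0.000529;  (δw)² = 1.21
δS = √(1.21) = 1.10

1.10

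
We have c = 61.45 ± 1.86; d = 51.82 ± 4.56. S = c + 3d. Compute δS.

13.8

For a sum/difference, combine absolute errors in quadrature:
  (δc)² = 3.46;  (3·δd)² = 187
δS = √(191) = 13.8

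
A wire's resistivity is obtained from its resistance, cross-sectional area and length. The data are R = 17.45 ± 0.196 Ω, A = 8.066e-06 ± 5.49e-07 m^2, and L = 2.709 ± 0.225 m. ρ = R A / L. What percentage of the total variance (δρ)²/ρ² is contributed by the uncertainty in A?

(δρ/ρ)² = (1·δR/R)² + (1·δA/A)² + (-1·δL/L)²
  R term: (1×0.0112)² = 0.000126
  A term: (1×0.0681)² = 0.00463
  L term: (-1×0.0831)² = 0.00690
Total = 0.0117. Share from A = 0.00463/0.0117 = 0.397.

39.7%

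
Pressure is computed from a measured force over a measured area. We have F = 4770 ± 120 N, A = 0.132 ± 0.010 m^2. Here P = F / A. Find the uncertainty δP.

Each factor contributes (exponent × relative error)² to (δP/P)²:
  (1·δF/F)² = (1×0.0252)² = 0.000633;  (-1·δA/A)² = (-1×0.0758)² = 0.00574
δP/P = √(0.00637) = 0.0798
P = 36100 Pa, so δP = 0.0798 × 36100 = 2880 Pa.

2880 Pa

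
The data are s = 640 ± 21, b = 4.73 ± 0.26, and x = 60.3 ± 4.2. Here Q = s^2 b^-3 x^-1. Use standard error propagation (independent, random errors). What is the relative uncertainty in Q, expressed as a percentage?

19.1%

Q is a product of powers, so relative uncertainties combine in quadrature:
  (2·δs/s)² = (2×0.0328)² = 0.00431;  (-3·δb/b)² = (-3×0.0550)² = 0.0272;  (-1·δx/x)² = (-1×0.0697)² = 0.00485
δQ/Q = √(0.0364) = 0.191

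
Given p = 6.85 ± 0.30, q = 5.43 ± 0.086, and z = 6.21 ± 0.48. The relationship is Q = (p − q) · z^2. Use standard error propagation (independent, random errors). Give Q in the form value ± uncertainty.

Let u = p − q = 1.42. δu = √(δp² + δq²) = √(0.0900 + 0.00740) = 0.312, so δu/u = 0.220.
Q is then a monomial in u, z:
δQ/Q = √((δu/u)² + (2·δz/z)²) = √(0.0483 + 0.0239) = 0.269
Q = 54.8, so δQ = 0.269 × 54.8 = 14.7.

54.8 ± 14.7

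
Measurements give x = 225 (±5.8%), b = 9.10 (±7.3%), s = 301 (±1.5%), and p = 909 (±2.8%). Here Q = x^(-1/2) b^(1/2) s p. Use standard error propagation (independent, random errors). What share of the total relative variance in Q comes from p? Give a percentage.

(δQ/Q)² = (−½·δx/x)² + (½·δb/b)² + (1·δs/s)² + (1·δp/p)²
  x term: (-0.5×0.0580)² = 0.000841
  b term: (0.5×0.0730)² = 0.00133
  s term: (1×0.0150)² = 0.000225
  p term: (1×0.0280)² = 0.000784
Total = 0.00318. Share from p = 0.000784/0.00318 = 0.246.

24.6%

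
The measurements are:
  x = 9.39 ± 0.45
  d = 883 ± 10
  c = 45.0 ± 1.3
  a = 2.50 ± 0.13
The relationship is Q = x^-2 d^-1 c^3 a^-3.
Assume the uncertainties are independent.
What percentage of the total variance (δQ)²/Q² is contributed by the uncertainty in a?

(δQ/Q)² = (-2·δx/x)² + (-1·δd/d)² + (3·δc/c)² + (-3·δa/a)²
  x term: (-2×0.0479)² = 0.00919
  d term: (-1×0.0113)² = 0.000128
  c term: (3×0.0289)² = 0.00751
  a term: (-3×0.0520)² = 0.0243
Total = 0.0412. Share from a = 0.0243/0.0412 = 0.591.

59.1%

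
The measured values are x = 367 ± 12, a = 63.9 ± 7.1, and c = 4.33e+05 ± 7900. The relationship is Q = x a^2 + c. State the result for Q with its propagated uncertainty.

(1.93 ± 0.337) × 10^6

Let p = x·a^2 = 1.5e+06. δp/p = √((1·δx/x)² + (2·δa/a)²) = √(0.00107 + 0.0494) = 0.225, so δp = 3.37e+05.
Q = p + c: δQ = √(δp² + δc²) = √(1.13e+11 + 6.24e+07) = 3.37e+05
Q = 1.93e+06.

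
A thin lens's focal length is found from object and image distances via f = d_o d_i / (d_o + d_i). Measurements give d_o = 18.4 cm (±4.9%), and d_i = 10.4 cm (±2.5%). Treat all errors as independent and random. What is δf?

∂f/∂d_o = (d_i/(d_o+d_i))² = 0.130;  ∂f/∂d_i = (d_o/(d_o+d_i))² = 0.408
δf = √((∂f/∂d_o · δd_o)² + (∂f/∂d_i · δd_i)²) = √(0.0138 + 0.0113) = 0.158 cm

0.158 cm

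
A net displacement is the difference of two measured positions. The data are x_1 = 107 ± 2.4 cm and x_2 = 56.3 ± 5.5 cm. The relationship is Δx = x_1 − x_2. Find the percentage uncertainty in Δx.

For a sum/difference, combine absolute errors in quadrature:
  (δx_1)² = 5.76;  (δx_2)² = 30.2
δΔx = √(36.0) = 6.00 cm
Δx = 50.7 cm, so δΔx/Δx = 6.00/50.7 = 0.118.

11.8%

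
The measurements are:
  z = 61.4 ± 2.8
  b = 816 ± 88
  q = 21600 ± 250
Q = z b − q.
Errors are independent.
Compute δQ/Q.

0.206

Let p = z·b = 50100. δp/p = √((1·δz/z)² + (1·δb/b)²) = √(0.00208 + 0.0116) = 0.117, so δp = 5870.
Q = p − q: δQ = √(δp² + δq²) = √(3.44e+07 + 62500) = 5870
Q = 28500, so δQ/Q = 5870/28500 = 0.206.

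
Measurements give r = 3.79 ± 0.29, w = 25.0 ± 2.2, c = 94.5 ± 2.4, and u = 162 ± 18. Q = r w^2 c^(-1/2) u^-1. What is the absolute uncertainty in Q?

0.334

Q is a product of powers, so relative uncertainties combine in quadrature:
  (1·δr/r)² = (1×0.0765)² = 0.00585;  (2·δw/w)² = (2×0.0880)² = 0.0310;  (−½·δc/c)² = (-0.5×0.0254)² = 0.000161;  (-1·δu/u)² = (-1×0.111)² = 0.0123
δQ/Q = √(0.0493) = 0.222
Q = 1.50, so δQ = 0.222 × 1.50 = 0.334.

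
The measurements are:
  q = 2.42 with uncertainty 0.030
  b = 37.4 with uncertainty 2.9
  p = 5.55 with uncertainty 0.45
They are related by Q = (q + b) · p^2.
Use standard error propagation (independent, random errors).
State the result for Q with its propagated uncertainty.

1230 ± 218

Let u = q + b = 39.8. δu = √(δq² + δb²) = √(0.000900 + 8.41) = 2.90, so δu/u = 0.0728.
Q is then a monomial in u, p:
δQ/Q = √((δu/u)² + (2·δp/p)²) = √(0.00530 + 0.0263) = 0.178
Q = 1230, so δQ = 0.178 × 1230 = 218.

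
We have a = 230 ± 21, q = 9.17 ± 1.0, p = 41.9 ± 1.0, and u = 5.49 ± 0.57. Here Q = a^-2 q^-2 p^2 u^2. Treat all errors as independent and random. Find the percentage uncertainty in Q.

35.5%

Products/powers → add relative errors in quadrature, weighted by exponent:
  (-2·δa/a)² = (-2×0.0913)² = 0.0333;  (-2·δq/q)² = (-2×0.109)² = 0.0476;  (2·δp/p)² = (2×0.0239)² = 0.00228;  (2·δu/u)² = (2×0.104)² = 0.0431
δQ/Q = √(0.126) = 0.355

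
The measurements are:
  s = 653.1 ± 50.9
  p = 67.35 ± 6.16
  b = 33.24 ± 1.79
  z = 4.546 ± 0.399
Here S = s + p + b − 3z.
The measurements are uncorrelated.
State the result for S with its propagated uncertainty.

For a sum/difference, combine absolute errors in quadrature:
  (δs)² = 2590;  (δp)² = 37.9;  (δb)² = 3.20;  (3·δz)² = 1.43
δS = √(2630) = 51.3
S = 740.1.

740.1 ± 51.3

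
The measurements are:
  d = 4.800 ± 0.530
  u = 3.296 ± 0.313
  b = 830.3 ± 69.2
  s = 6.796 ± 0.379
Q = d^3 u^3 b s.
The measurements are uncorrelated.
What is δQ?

1e+07

Since Q is a product/quotient, work with relative uncertainties:
  (3·δd/d)² = (3×0.110)² = 0.110;  (3·δu/u)² = (3×0.0950)² = 0.0812;  (1·δb/b)² = (1×0.0833)² = 0.00695;  (1·δs/s)² = (1×0.0558)² = 0.00311
δQ/Q = √(0.201) = 0.448
Q = 2.234e+07, so δQ = 0.448 × 2.234e+07 = 1e+07.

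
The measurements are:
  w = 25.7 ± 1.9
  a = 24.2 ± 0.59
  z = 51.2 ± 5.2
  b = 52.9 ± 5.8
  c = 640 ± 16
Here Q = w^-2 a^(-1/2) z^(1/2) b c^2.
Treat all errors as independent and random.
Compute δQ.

9440

For a monomial Q ∝ w^-2, a^(-1/2), z^(1/2), b, c^2, fractional errors add in quadrature:
  (-2·δw/w)² = (-2×0.0739)² = 0.0219;  (−½·δa/a)² = (-0.5×0.0244)² = 0.000149;  (½·δz/z)² = (0.5×0.102)² = 0.00258;  (1·δb/b)² = (1×0.110)² = 0.0120;  (2·δc/c)² = (2×0.0250)² = 0.00250
δQ/Q = √(0.0391) = 0.198
Q = 47700, so δQ = 0.198 × 47700 = 9440.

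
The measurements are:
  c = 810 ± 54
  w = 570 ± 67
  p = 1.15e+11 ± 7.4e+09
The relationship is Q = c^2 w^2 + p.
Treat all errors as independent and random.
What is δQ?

5.81e+10

Let h = c^2·w^2 = 2.13e+11. δh/h = √((2·δc/c)² + (2·δw/w)²) = √(0.0178 + 0.0553) = 0.270, so δh = 5.76e+10.
Q = h + p: δQ = √(δh² + δp²) = √(3.32e+21 + 5.48e+19) = 5.81e+10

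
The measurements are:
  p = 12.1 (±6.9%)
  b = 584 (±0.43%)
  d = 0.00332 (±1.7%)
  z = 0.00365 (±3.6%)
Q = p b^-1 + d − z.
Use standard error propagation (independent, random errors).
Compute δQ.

Let w = p·b^-1 = 0.0207. δw/w = √((1·δp/p)² + (-1·δb/b)²) = √(0.00476 + 1.85e-05) = 0.0691, so δw = 0.00143.
Q = w + d − z: δQ = √(δw² + δd² + δz²) = √(2.05e-06 + 3.19e-09 + 1.73e-08) = 0.00144

0.00144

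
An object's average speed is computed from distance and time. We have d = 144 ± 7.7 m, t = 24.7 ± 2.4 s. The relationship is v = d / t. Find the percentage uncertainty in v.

For a monomial v ∝ d, t^-1, fractional errors add in quadrature:
  (1·δd/d)² = (1×0.0535)² = 0.00286;  (-1·δt/t)² = (-1×0.0972)² = 0.00944
δv/v = √(0.0123) = 0.111

11.1%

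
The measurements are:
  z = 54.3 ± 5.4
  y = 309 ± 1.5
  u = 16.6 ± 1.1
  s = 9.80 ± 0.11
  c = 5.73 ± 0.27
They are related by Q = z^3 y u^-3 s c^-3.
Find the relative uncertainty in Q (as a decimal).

Products/powers → add relative errors in quadrature, weighted by exponent:
  (3·δz/z)² = (3×0.0994)² = 0.0890;  (1·δy/y)² = (1×0.00485)² = 2.36e-05;  (-3·δu/u)² = (-3×0.0663)² = 0.0395;  (1·δs/s)² = (1×0.0112)² = 0.000126;  (-3·δc/c)² = (-3×0.0471)² = 0.0200
δQ/Q = √(0.149) = 0.386

0.386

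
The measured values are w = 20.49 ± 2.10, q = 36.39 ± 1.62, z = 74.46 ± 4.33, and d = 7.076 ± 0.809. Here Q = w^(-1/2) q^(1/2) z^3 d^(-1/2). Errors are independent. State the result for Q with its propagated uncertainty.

206800 ± 39700

Q is a product of powers, so relative uncertainties combine in quadrature:
  (−½·δw/w)² = (-0.5×0.102)² = 0.00263;  (½·δq/q)² = (0.5×0.0445)² = 0.000495;  (3·δz/z)² = (3×0.0582)² = 0.0304;  (−½·δd/d)² = (-0.5×0.114)² = 0.00327
δQ/Q = √(0.0368) = 0.192
Q = 206800, so δQ = 0.192 × 206800 = 39700.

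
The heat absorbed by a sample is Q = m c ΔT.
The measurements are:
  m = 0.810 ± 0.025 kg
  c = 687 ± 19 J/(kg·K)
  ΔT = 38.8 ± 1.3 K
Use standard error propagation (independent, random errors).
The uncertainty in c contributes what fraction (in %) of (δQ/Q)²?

(δQ/Q)² = (1·δm/m)² + (1·δc/c)² + (1·δΔT/ΔT)²
  m term: (1×0.0309)² = 0.000953
  c term: (1×0.0277)² = 0.000765
  ΔT term: (1×0.0335)² = 0.00112
Total = 0.00284. Share from c = 0.000765/0.00284 = 0.269.

26.9%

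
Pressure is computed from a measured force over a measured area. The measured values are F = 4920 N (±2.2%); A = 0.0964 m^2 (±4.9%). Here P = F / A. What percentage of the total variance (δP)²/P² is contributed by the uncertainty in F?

(δP/P)² = (1·δF/F)² + (-1·δA/A)²
  F term: (1×0.0220)² = 0.000484
  A term: (-1×0.0490)² = 0.00240
Total = 0.00289. Share from F = 0.000484/0.00289 = 0.168.

16.8%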